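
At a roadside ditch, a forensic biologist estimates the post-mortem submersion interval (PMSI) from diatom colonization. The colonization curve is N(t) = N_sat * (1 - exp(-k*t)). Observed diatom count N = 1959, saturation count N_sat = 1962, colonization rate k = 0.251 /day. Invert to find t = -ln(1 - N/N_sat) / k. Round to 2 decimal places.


PMSI from diatom colonization curve:
N / N_sat = 1959 / 1962 = 0.998471
1 - N/N_sat = 0.001529
ln(1 - N/N_sat) = -6.483141
t = -ln(1 - N/N_sat) / k = -(-6.483141) / 0.251 = 25.83 days

25.83


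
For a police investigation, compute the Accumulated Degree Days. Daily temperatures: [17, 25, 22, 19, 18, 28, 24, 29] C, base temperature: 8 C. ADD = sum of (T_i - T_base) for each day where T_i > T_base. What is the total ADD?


Computing ADD day by day:
Day 1: max(0, 17 - 8) = 9
Day 2: max(0, 25 - 8) = 17
Day 3: max(0, 22 - 8) = 14
Day 4: max(0, 19 - 8) = 11
Day 5: max(0, 18 - 8) = 10
Day 6: max(0, 28 - 8) = 20
Day 7: max(0, 24 - 8) = 16
Day 8: max(0, 29 - 8) = 21
Total ADD = 118

118


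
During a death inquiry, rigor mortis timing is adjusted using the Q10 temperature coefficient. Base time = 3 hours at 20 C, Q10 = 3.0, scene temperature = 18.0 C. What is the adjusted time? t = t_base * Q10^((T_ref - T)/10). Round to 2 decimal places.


Rigor mortis time adjustment:
Exponent = (T_ref - T_actual) / 10 = (20 - 18.0) / 10 = 0.2
Q10 factor = 3.0^0.2 = 1.24573
t_adjusted = 3 * 1.24573 = 3.74 hours

3.74


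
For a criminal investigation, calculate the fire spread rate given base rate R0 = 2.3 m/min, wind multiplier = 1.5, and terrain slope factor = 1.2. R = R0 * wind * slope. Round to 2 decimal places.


Fire spread rate calculation:
R = R0 * wind_factor * slope_factor
= 2.3 * 1.5 * 1.2
= 3.45 * 1.2
= 4.14 m/min

4.14


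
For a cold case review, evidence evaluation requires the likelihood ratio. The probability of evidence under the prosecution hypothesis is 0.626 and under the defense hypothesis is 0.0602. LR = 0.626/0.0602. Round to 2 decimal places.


Likelihood ratio calculation:
LR = P(E|Hp) / P(E|Hd)
LR = 0.626 / 0.0602
LR = 10.40

10.40


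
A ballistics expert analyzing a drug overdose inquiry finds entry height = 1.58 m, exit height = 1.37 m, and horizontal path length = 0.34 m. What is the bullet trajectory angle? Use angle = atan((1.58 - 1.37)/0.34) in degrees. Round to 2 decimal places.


Bullet trajectory angle:
Height difference = 1.58 - 1.37 = 0.21 m
angle = atan(0.21 / 0.34)
angle = atan(0.617647)
angle = 31.70 degrees

31.70


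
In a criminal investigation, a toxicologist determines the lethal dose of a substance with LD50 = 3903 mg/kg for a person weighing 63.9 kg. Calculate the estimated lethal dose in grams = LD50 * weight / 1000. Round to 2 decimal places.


Lethal dose calculation:
Lethal dose = LD50 * body_weight / 1000
= 3903 * 63.9 / 1000
= 249401.7 / 1000
= 249.40 g

249.40


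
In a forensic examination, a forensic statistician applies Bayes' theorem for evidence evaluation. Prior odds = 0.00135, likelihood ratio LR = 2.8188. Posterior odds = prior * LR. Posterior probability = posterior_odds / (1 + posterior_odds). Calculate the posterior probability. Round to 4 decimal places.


Bayesian evidence evaluation:
Posterior odds = prior_odds * LR = 0.00135 * 2.8188 = 0.00380538
Posterior probability = posterior_odds / (1 + posterior_odds)
= 0.00380538 / (1 + 0.00380538)
= 0.00380538 / 1.00380538
= 0.0038

0.0038


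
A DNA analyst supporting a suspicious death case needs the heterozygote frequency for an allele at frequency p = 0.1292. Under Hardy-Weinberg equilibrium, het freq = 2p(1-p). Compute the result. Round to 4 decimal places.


Hardy-Weinberg heterozygote frequency:
q = 1 - p = 1 - 0.1292 = 0.8708
2pq = 2 * 0.1292 * 0.8708 = 0.2250

0.2250


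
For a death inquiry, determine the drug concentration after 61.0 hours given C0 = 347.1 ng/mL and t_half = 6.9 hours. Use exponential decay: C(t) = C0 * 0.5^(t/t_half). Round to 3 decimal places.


Drug concentration decay:
Number of half-lives = t / t_half = 61.0 / 6.9 = 8.84058
Decay factor = 0.5^8.84058 = 0.00218132
C(t) = 347.1 * 0.00218132 = 0.757 ng/mL

0.757


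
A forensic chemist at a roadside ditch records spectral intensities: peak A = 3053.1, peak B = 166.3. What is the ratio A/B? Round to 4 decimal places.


Spectral peak ratio:
Peak A = 3053.1 counts
Peak B = 166.3 counts
Ratio = 3053.1 / 166.3 = 18.3590

18.3590


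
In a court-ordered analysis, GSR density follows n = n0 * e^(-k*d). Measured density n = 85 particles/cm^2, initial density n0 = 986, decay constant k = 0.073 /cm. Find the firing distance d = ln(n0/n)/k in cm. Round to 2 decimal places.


GSR distance calculation:
n0/n = 986 / 85 = 11.6
ln(n0/n) = 2.451005
d = 2.451005 / 0.073 = 33.58 cm

33.58


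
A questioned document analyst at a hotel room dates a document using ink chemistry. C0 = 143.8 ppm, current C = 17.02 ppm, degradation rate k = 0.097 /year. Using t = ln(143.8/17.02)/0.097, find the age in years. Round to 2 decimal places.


Document age estimation:
C0/C = 143.8 / 17.02 = 8.448884
ln(C0/C) = 2.134034
t = 2.134034 / 0.097 = 22.00 years

22.00


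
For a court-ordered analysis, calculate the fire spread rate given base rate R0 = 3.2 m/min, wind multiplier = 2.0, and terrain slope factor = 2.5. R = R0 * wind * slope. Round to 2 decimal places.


Fire spread rate calculation:
R = R0 * wind_factor * slope_factor
= 3.2 * 2.0 * 2.5
= 6.4 * 2.5
= 16.00 m/min

16.00


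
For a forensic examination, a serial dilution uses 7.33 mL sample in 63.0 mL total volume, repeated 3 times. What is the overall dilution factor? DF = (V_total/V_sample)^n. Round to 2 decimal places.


Dilution factor calculation:
Single dilution = V_total / V_sample = 63.0 / 7.33 ≈ 8.594816
Number of dilutions = 3
Total DF = (63.0 / 7.33)^3 (full precision, rounded at the end) = 634.91

634.91


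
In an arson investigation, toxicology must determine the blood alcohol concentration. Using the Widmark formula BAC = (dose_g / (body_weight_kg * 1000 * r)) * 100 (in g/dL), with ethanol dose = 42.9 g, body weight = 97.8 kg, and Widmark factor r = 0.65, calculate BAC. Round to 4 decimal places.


Applying the Widmark formula:
BAC = (dose_g / (body_wt * 1000 * r)) * 100
Denominator = 97.8 * 1000 * 0.65 = 63570
BAC = (42.9 / 63570) * 100
BAC = 0.0675 g/dL

0.0675


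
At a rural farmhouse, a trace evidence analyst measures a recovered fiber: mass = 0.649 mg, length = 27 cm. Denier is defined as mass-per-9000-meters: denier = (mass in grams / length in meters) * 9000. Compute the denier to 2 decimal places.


Denier calculation:
Mass in grams = 0.649 mg / 1000 = 0.000649 g
Length in meters = 27 cm / 100 = 0.27 m
Linear density = mass / length = 0.000649 / 0.27 = 0.0024037 g/m
Denier = (g/m) * 9000 = 0.0024037 * 9000 = 21.63

21.63


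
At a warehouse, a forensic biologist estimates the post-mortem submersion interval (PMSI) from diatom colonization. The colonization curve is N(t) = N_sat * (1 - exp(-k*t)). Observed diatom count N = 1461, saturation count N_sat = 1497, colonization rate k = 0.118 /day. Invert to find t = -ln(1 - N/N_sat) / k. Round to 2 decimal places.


PMSI from diatom colonization curve:
N / N_sat = 1461 / 1497 = 0.975952
1 - N/N_sat = 0.024048
ln(1 - N/N_sat) = -3.727703
t = -ln(1 - N/N_sat) / k = -(-3.727703) / 0.118 = 31.59 days

31.59


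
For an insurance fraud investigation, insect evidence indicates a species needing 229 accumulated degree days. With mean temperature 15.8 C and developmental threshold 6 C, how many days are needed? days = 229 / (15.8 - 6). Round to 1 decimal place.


Insect development time:
Effective temperature = avg_temp - T_base = 15.8 - 6 = 9.8 C
Days = ADD / effective_temp = 229 / 9.8 = 23.4 days

23.4


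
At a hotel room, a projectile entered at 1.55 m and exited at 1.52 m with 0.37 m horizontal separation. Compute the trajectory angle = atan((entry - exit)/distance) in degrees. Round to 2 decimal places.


Bullet trajectory angle:
Height difference = 1.55 - 1.52 = 0.03 m
angle = atan(0.03 / 0.37)
angle = atan(0.081081)
angle = 4.64 degrees

4.64


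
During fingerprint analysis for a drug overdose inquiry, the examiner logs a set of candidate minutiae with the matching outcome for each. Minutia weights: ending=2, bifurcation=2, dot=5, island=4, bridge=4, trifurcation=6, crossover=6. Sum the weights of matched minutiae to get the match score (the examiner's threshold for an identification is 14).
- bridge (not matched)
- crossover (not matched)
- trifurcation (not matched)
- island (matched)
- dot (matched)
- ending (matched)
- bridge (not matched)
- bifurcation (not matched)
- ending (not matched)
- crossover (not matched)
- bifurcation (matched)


Weighted minutiae match score:
  bridge: not matched, +0
  crossover: not matched, +0
  trifurcation: not matched, +0
  island: matched, +4 (running total 4)
  dot: matched, +5 (running total 9)
  ending: matched, +2 (running total 11)
  bridge: not matched, +0
  bifurcation: not matched, +0
  ending: not matched, +0
  crossover: not matched, +0
  bifurcation: matched, +2 (running total 13)
Total score = 13
Threshold = 14; verdict = inconclusive

13


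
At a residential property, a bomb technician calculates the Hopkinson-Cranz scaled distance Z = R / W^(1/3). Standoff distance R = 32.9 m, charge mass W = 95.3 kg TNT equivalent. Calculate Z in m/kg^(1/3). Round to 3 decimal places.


Scaled distance calculation:
W^(1/3) = 95.3^(1/3) = 4.567701
Z = R / W^(1/3) = 32.9 / 4.567701
Z = 7.203 m/kg^(1/3)

7.203


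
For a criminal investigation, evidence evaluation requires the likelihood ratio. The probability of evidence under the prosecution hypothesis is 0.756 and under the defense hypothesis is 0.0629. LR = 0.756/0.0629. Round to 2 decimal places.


Likelihood ratio calculation:
LR = P(E|Hp) / P(E|Hd)
LR = 0.756 / 0.0629
LR = 12.02

12.02


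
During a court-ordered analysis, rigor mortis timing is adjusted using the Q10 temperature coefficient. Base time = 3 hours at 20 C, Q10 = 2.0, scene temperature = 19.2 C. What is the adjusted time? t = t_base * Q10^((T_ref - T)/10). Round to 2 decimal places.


Rigor mortis time adjustment:
Exponent = (T_ref - T_actual) / 10 = (20 - 19.2) / 10 = 0.08
Q10 factor = 2.0^0.08 = 1.05702
t_adjusted = 3 * 1.05702 = 3.17 hours

3.17


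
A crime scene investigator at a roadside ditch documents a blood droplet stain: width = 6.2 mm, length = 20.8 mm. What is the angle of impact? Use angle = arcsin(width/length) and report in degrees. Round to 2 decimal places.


Blood spatter impact angle calculation:
width / length = 6.2 / 20.8 = 0.298077
angle = arcsin(0.298077)
angle = 17.34 degrees

17.34


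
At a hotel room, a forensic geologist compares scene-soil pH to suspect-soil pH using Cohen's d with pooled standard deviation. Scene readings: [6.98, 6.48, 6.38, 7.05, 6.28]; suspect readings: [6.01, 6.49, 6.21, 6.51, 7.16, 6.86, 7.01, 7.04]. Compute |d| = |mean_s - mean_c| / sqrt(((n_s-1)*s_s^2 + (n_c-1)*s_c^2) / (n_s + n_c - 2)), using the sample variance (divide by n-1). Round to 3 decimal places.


Pooled-variance Cohen's d for soil pH comparison:
Scene mean = 33.17 / 5 = 6.634
Suspect mean = 53.29 / 8 = 6.66125
Scene sample variance s_s^2 = 0.12658
Suspect sample variance s_c^2 = 0.176184
Pooled variance = ((n_s-1)*s_s^2 + (n_c-1)*s_c^2) / (n_s + n_c - 2) = 0.158146
Pooled SD = sqrt(0.158146) = 0.397676
Mean difference = -0.02725
|d| = |-0.02725| / 0.397676 = 0.069

0.069


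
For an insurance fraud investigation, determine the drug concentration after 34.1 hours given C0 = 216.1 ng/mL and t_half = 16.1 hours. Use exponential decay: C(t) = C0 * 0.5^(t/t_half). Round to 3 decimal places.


Drug concentration decay:
Number of half-lives = t / t_half = 34.1 / 16.1 = 2.118012
Decay factor = 0.5^2.118012 = 0.23036413
C(t) = 216.1 * 0.23036413 = 49.782 ng/mL

49.782


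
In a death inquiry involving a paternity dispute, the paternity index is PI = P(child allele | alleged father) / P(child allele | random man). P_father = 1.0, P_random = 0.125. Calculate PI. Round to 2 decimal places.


Paternity Index calculation:
PI = P(allele|father) / P(allele|random)
PI = 1.0 / 0.125
PI = 8.00

8.00


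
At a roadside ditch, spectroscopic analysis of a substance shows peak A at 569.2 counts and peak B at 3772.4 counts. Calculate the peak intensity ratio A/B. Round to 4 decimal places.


Spectral peak ratio:
Peak A = 569.2 counts
Peak B = 3772.4 counts
Ratio = 569.2 / 3772.4 = 0.1509

0.1509


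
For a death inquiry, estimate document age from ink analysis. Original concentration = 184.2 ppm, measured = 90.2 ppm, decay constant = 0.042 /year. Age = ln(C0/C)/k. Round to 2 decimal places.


Document age estimation:
C0/C = 184.2 / 90.2 = 2.042129
ln(C0/C) = 0.713993
t = 0.713993 / 0.042 = 17.00 years

17.00


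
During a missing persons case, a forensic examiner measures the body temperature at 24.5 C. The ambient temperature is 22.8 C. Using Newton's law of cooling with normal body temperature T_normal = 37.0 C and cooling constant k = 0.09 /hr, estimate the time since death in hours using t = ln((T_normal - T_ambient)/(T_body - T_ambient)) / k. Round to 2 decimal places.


Using Newton's law of cooling:
t = ln((T_normal - T_ambient) / (T_body - T_ambient)) / k
T_normal - T_ambient = 14.2
T_body - T_ambient = 1.7
Ratio = 8.352941
ln(ratio) = 2.122614
t = 2.122614 / 0.09 = 23.58 hours

23.58


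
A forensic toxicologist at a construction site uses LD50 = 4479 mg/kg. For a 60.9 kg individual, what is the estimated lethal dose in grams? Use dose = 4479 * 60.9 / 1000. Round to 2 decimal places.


Lethal dose calculation:
Lethal dose = LD50 * body_weight / 1000
= 4479 * 60.9 / 1000
= 272771.1 / 1000
= 272.77 g

272.77


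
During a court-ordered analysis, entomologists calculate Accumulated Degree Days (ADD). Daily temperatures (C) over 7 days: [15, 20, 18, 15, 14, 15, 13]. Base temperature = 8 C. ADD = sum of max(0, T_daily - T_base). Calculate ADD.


Computing ADD day by day:
Day 1: max(0, 15 - 8) = 7
Day 2: max(0, 20 - 8) = 12
Day 3: max(0, 18 - 8) = 10
Day 4: max(0, 15 - 8) = 7
Day 5: max(0, 14 - 8) = 6
Day 6: max(0, 15 - 8) = 7
Day 7: max(0, 13 - 8) = 5
Total ADD = 54

54


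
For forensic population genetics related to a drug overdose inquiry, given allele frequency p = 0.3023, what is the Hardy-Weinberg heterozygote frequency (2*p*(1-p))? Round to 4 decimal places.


Hardy-Weinberg heterozygote frequency:
q = 1 - p = 1 - 0.3023 = 0.6977
2pq = 2 * 0.3023 * 0.6977 = 0.4218

0.4218


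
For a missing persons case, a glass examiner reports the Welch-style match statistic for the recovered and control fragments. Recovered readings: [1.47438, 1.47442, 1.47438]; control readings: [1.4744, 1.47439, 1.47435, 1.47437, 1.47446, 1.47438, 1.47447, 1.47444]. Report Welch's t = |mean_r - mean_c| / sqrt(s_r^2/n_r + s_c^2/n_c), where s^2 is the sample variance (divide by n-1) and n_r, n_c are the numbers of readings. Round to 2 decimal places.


Welch's t-criterion for glass RI comparison:
Recovered mean = sum / n_r = 4.42318 / 3 = 1.4743933
Control mean = sum / n_c = 11.79526 / 8 = 1.4744075
Recovered sample variance s_r^2 = 5.33333e-10
Control sample variance s_c^2 = 1.93571e-09
Welch SE (unpooled) = sqrt(s_r^2/n_r + s_c^2/n_c) = sqrt(1.77778e-10 + 2.41964e-10) = sqrt(4.19742e-10) = 2.04876e-05
|mean_r - mean_c| = 1.41667e-05
t = 1.41667e-05 / 2.04876e-05 = 0.69

0.69


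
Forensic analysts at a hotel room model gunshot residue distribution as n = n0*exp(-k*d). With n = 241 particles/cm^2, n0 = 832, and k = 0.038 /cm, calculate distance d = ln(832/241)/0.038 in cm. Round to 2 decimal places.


GSR distance calculation:
n0/n = 832 / 241 = 3.452282
ln(n0/n) = 1.239035
d = 1.239035 / 0.038 = 32.61 cm

32.61


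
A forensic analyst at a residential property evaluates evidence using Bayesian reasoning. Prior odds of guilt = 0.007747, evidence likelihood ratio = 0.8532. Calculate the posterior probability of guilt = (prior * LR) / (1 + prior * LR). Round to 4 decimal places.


Bayesian evidence evaluation:
Posterior odds = prior_odds * LR = 0.007747 * 0.8532 = 0.00660974
Posterior probability = posterior_odds / (1 + posterior_odds)
= 0.00660974 / (1 + 0.00660974)
= 0.00660974 / 1.00660974
= 0.0066

0.0066


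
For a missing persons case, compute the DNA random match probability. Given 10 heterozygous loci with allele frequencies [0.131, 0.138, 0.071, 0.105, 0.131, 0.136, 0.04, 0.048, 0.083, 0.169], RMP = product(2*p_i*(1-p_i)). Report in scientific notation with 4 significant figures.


Computing RMP for 10 loci:
Locus 1: 2 * 0.131 * 0.869 = 0.227678
Locus 2: 2 * 0.138 * 0.862 = 0.237912
Locus 3: 2 * 0.071 * 0.929 = 0.131918
Locus 4: 2 * 0.105 * 0.895 = 0.18795
Locus 5: 2 * 0.131 * 0.869 = 0.227678
Locus 6: 2 * 0.136 * 0.864 = 0.235008
Locus 7: 2 * 0.04 * 0.96 = 0.0768
Locus 8: 2 * 0.048 * 0.952 = 0.091392
Locus 9: 2 * 0.083 * 0.917 = 0.152222
Locus 10: 2 * 0.169 * 0.831 = 0.280878
RMP = 2.157e-08

2.157e-08


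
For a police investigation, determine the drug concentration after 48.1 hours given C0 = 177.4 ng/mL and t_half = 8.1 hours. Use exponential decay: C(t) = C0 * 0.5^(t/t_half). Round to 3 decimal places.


Drug concentration decay:
Number of half-lives = t / t_half = 48.1 / 8.1 = 5.938272
Decay factor = 0.5^5.938272 = 0.01630805
C(t) = 177.4 * 0.01630805 = 2.893 ng/mL

2.893


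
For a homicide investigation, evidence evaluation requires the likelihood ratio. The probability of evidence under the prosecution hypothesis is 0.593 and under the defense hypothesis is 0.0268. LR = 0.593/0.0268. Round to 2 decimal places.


Likelihood ratio calculation:
LR = P(E|Hp) / P(E|Hd)
LR = 0.593 / 0.0268
LR = 22.13

22.13


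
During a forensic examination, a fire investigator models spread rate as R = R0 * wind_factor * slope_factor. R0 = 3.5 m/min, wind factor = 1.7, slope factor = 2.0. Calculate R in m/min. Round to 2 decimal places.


Fire spread rate calculation:
R = R0 * wind_factor * slope_factor
= 3.5 * 1.7 * 2.0
= 5.95 * 2.0
= 11.90 m/min

11.90


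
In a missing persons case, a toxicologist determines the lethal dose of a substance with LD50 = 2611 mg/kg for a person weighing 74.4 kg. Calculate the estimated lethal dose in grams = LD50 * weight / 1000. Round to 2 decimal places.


Lethal dose calculation:
Lethal dose = LD50 * body_weight / 1000
= 2611 * 74.4 / 1000
= 194258.4 / 1000
= 194.26 g

194.26


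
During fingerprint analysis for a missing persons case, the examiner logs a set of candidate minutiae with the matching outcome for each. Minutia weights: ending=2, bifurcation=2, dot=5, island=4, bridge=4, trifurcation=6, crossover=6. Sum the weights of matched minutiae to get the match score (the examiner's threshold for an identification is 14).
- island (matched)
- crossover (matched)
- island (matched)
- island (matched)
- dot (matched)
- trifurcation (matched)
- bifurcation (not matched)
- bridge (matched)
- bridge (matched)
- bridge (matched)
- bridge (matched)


Weighted minutiae match score:
  island: matched, +4 (running total 4)
  crossover: matched, +6 (running total 10)
  island: matched, +4 (running total 14)
  island: matched, +4 (running total 18)
  dot: matched, +5 (running total 23)
  trifurcation: matched, +6 (running total 29)
  bifurcation: not matched, +0
  bridge: matched, +4 (running total 33)
  bridge: matched, +4 (running total 37)
  bridge: matched, +4 (running total 41)
  bridge: matched, +4 (running total 45)
Total score = 45
Threshold = 14; verdict = identification

45


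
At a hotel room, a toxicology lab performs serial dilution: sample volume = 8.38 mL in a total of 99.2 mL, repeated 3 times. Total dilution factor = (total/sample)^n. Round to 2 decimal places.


Dilution factor calculation:
Single dilution = V_total / V_sample = 99.2 / 8.38 ≈ 11.837709
Number of dilutions = 3
Total DF = (99.2 / 8.38)^3 (full precision, rounded at the end) = 1658.83

1658.83


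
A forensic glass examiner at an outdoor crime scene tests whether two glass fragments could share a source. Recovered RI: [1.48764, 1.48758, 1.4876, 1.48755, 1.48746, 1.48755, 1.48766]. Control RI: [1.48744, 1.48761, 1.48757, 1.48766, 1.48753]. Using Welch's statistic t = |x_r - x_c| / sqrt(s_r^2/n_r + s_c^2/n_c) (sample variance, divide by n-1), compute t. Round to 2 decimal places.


Welch's t-criterion for glass RI comparison:
Recovered mean = sum / n_r = 10.41304 / 7 = 1.4875771
Control mean = sum / n_c = 7.43781 / 5 = 1.487562
Recovered sample variance s_r^2 = 4.42381e-09
Control sample variance s_c^2 = 6.97e-09
Welch SE (unpooled) = sqrt(s_r^2/n_r + s_c^2/n_c) = sqrt(6.31973e-10 + 1.394e-09) = sqrt(2.02597e-09) = 4.50108e-05
|mean_r - mean_c| = 1.51429e-05
t = 1.51429e-05 / 4.50108e-05 = 0.34

0.34


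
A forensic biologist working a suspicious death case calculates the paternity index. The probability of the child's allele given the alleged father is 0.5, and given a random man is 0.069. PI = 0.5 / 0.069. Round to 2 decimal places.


Paternity Index calculation:
PI = P(allele|father) / P(allele|random)
PI = 0.5 / 0.069
PI = 7.25

7.25


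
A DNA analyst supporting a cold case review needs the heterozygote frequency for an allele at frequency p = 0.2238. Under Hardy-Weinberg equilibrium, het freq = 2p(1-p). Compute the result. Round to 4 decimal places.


Hardy-Weinberg heterozygote frequency:
q = 1 - p = 1 - 0.2238 = 0.7762
2pq = 2 * 0.2238 * 0.7762 = 0.3474

0.3474


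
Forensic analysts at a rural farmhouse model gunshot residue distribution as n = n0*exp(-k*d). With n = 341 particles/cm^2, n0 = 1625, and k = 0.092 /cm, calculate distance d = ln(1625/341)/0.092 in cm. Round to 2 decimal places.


GSR distance calculation:
n0/n = 1625 / 341 = 4.765396
ln(n0/n) = 1.561381
d = 1.561381 / 0.092 = 16.97 cm

16.97


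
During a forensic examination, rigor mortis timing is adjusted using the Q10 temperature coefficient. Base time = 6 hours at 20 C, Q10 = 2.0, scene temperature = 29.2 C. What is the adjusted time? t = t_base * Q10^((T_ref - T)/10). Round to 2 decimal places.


Rigor mortis time adjustment:
Exponent = (T_ref - T_actual) / 10 = (20 - 29.2) / 10 = -0.92
Q10 factor = 2.0^-0.92 = 0.52851
t_adjusted = 6 * 0.52851 = 3.17 hours

3.17


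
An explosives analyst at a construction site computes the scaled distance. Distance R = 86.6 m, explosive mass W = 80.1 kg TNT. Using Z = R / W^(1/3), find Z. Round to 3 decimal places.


Scaled distance calculation:
W^(1/3) = 80.1^(1/3) = 4.310664
Z = R / W^(1/3) = 86.6 / 4.310664
Z = 20.090 m/kg^(1/3)

20.090


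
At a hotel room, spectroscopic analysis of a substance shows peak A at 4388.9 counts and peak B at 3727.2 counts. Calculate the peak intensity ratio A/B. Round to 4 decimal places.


Spectral peak ratio:
Peak A = 4388.9 counts
Peak B = 3727.2 counts
Ratio = 4388.9 / 3727.2 = 1.1775

1.1775


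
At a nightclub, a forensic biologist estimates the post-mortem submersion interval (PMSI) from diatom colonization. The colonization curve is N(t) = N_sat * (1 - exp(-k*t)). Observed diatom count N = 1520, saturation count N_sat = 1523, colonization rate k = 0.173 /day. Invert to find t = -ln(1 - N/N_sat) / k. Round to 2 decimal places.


PMSI from diatom colonization curve:
N / N_sat = 1520 / 1523 = 0.99803
1 - N/N_sat = 0.00197
ln(1 - N/N_sat) = -6.229722
t = -ln(1 - N/N_sat) / k = -(-6.229722) / 0.173 = 36.01 days

36.01


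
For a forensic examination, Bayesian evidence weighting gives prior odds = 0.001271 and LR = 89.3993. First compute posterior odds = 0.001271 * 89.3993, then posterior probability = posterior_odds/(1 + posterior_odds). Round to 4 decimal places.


Bayesian evidence evaluation:
Posterior odds = prior_odds * LR = 0.001271 * 89.3993 = 0.1136265
Posterior probability = posterior_odds / (1 + posterior_odds)
= 0.1136265 / (1 + 0.1136265)
= 0.1136265 / 1.1136265
= 0.1020

0.1020


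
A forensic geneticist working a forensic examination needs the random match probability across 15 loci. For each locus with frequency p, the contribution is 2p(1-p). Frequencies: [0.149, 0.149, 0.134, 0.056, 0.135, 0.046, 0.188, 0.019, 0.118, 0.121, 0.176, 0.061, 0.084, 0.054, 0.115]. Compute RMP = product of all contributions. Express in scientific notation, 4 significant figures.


Computing RMP for 15 loci:
Locus 1: 2 * 0.149 * 0.851 = 0.253598
Locus 2: 2 * 0.149 * 0.851 = 0.253598
Locus 3: 2 * 0.134 * 0.866 = 0.232088
Locus 4: 2 * 0.056 * 0.944 = 0.105728
Locus 5: 2 * 0.135 * 0.865 = 0.23355
Locus 6: 2 * 0.046 * 0.954 = 0.087768
Locus 7: 2 * 0.188 * 0.812 = 0.305312
Locus 8: 2 * 0.019 * 0.981 = 0.037278
Locus 9: 2 * 0.118 * 0.882 = 0.208152
Locus 10: 2 * 0.121 * 0.879 = 0.212718
Locus 11: 2 * 0.176 * 0.824 = 0.290048
Locus 12: 2 * 0.061 * 0.939 = 0.114558
Locus 13: 2 * 0.084 * 0.916 = 0.153888
Locus 14: 2 * 0.054 * 0.946 = 0.102168
Locus 15: 2 * 0.115 * 0.885 = 0.20355
RMP = 1.733e-12

1.733e-12


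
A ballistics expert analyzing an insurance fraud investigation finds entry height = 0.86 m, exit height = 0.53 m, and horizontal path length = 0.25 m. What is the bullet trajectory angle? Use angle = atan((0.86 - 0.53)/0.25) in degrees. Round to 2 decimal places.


Bullet trajectory angle:
Height difference = 0.86 - 0.53 = 0.33 m
angle = atan(0.33 / 0.25)
angle = atan(1.32)
angle = 52.85 degrees

52.85


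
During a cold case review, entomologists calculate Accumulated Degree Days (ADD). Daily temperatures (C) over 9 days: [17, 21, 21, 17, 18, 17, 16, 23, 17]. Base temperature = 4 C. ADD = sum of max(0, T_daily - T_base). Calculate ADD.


Computing ADD day by day:
Day 1: max(0, 17 - 4) = 13
Day 2: max(0, 21 - 4) = 17
Day 3: max(0, 21 - 4) = 17
Day 4: max(0, 17 - 4) = 13
Day 5: max(0, 18 - 4) = 14
Day 6: max(0, 17 - 4) = 13
Day 7: max(0, 16 - 4) = 12
Day 8: max(0, 23 - 4) = 19
Day 9: max(0, 17 - 4) = 13
Total ADD = 131

131


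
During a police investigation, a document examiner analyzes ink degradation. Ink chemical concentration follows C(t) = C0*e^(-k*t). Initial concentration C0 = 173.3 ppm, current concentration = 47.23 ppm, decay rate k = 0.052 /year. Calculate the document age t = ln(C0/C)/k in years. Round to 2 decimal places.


Document age estimation:
C0/C = 173.3 / 47.23 = 3.669278
ln(C0/C) = 1.299995
t = 1.299995 / 0.052 = 25.00 years

25.00


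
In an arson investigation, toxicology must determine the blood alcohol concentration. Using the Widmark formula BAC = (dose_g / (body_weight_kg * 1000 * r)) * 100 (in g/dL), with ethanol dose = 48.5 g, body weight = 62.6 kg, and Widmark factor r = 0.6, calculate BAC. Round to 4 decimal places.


Applying the Widmark formula:
BAC = (dose_g / (body_wt * 1000 * r)) * 100
Denominator = 62.6 * 1000 * 0.6 = 37560
BAC = (48.5 / 37560) * 100
BAC = 0.1291 g/dL

0.1291


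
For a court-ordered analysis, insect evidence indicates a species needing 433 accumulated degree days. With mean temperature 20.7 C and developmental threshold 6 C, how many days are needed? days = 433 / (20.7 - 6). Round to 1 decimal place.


Insect development time:
Effective temperature = avg_temp - T_base = 20.7 - 6 = 14.7 C
Days = ADD / effective_temp = 433 / 14.7 = 29.5 days

29.5


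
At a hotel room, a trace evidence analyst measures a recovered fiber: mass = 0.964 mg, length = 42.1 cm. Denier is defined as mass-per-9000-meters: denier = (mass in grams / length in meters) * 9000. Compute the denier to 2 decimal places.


Denier calculation:
Mass in grams = 0.964 mg / 1000 = 0.000964 g
Length in meters = 42.1 cm / 100 = 0.421 m
Linear density = mass / length = 0.000964 / 0.421 = 0.00228979 g/m
Denier = (g/m) * 9000 = 0.00228979 * 9000 = 20.61

20.61


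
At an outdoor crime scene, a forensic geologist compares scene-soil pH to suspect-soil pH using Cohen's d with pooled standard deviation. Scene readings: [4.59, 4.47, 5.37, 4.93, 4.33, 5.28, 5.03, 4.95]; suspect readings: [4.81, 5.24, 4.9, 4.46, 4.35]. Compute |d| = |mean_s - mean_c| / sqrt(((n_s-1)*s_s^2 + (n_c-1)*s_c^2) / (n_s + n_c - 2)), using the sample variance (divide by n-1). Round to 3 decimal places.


Pooled-variance Cohen's d for soil pH comparison:
Scene mean = 38.95 / 8 = 4.86875
Suspect mean = 23.76 / 5 = 4.752
Scene sample variance s_s^2 = 0.140527
Suspect sample variance s_c^2 = 0.12757
Pooled variance = ((n_s-1)*s_s^2 + (n_c-1)*s_c^2) / (n_s + n_c - 2) = 0.135815
Pooled SD = sqrt(0.135815) = 0.368531
Mean difference = 0.11675
|d| = |0.11675| / 0.368531 = 0.317

0.317


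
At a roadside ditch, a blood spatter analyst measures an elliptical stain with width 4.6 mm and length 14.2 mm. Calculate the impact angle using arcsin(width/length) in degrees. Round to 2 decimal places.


Blood spatter impact angle calculation:
width / length = 4.6 / 14.2 = 0.323944
angle = arcsin(0.323944)
angle = 18.90 degrees

18.90


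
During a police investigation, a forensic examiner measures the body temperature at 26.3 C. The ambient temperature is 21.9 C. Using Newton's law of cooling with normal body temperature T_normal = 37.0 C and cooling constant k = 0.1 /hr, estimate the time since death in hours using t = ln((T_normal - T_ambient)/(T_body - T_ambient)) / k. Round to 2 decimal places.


Using Newton's law of cooling:
t = ln((T_normal - T_ambient) / (T_body - T_ambient)) / k
T_normal - T_ambient = 15.1
T_body - T_ambient = 4.4
Ratio = 3.431818
ln(ratio) = 1.23309
t = 1.23309 / 0.1 = 12.33 hours

12.33


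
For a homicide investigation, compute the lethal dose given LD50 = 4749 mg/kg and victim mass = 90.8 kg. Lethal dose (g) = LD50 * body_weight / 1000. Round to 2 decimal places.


Lethal dose calculation:
Lethal dose = LD50 * body_weight / 1000
= 4749 * 90.8 / 1000
= 431209.2 / 1000
= 431.21 g

431.21


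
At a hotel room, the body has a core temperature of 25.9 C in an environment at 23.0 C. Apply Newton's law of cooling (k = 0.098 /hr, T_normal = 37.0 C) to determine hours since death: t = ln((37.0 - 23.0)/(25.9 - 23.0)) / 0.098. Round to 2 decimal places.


Using Newton's law of cooling:
t = ln((T_normal - T_ambient) / (T_body - T_ambient)) / k
T_normal - T_ambient = 14.0
T_body - T_ambient = 2.9
Ratio = 4.827586
ln(ratio) = 1.574347
t = 1.574347 / 0.098 = 16.06 hours

16.06


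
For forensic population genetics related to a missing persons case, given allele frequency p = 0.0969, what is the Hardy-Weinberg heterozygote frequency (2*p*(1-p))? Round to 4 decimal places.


Hardy-Weinberg heterozygote frequency:
q = 1 - p = 1 - 0.0969 = 0.9031
2pq = 2 * 0.0969 * 0.9031 = 0.1750

0.1750


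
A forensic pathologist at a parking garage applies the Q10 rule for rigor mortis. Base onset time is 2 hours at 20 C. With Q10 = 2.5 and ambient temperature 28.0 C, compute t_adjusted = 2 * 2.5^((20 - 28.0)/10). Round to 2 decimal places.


Rigor mortis time adjustment:
Exponent = (T_ref - T_actual) / 10 = (20 - 28.0) / 10 = -0.8
Q10 factor = 2.5^-0.8 = 0.48045
t_adjusted = 2 * 0.48045 = 0.96 hours

0.96


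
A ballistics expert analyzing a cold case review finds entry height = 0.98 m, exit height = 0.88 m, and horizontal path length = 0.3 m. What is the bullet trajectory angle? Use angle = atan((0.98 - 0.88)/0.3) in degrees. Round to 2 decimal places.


Bullet trajectory angle:
Height difference = 0.98 - 0.88 = 0.1 m
angle = atan(0.1 / 0.3)
angle = atan(0.333333)
angle = 18.43 degrees

18.43


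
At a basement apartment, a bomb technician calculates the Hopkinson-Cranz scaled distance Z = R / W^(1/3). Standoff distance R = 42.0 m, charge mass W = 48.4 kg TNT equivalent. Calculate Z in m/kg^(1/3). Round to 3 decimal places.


Scaled distance calculation:
W^(1/3) = 48.4^(1/3) = 3.644308
Z = R / W^(1/3) = 42.0 / 3.644308
Z = 11.525 m/kg^(1/3)

11.525


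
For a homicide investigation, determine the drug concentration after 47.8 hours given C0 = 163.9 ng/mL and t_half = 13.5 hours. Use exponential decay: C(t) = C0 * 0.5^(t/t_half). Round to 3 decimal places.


Drug concentration decay:
Number of half-lives = t / t_half = 47.8 / 13.5 = 3.540741
Decay factor = 0.5^3.540741 = 0.08592722
C(t) = 163.9 * 0.08592722 = 14.083 ng/mL

14.083


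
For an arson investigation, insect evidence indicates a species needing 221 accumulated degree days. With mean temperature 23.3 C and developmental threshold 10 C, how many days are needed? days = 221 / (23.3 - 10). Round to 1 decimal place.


Insect development time:
Effective temperature = avg_temp - T_base = 23.3 - 10 = 13.3 C
Days = ADD / effective_temp = 221 / 13.3 = 16.6 days

16.6


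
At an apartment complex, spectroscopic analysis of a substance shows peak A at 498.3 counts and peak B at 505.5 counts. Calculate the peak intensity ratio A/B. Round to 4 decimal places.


Spectral peak ratio:
Peak A = 498.3 counts
Peak B = 505.5 counts
Ratio = 498.3 / 505.5 = 0.9858

0.9858


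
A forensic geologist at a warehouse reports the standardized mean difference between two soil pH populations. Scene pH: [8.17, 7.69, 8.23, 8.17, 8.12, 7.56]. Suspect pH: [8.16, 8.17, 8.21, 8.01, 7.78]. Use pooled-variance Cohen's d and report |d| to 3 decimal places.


Pooled-variance Cohen's d for soil pH comparison:
Scene mean = 47.94 / 6 = 7.99
Suspect mean = 40.33 / 5 = 8.066
Scene sample variance s_s^2 = 0.08284
Suspect sample variance s_c^2 = 0.03133
Pooled variance = ((n_s-1)*s_s^2 + (n_c-1)*s_c^2) / (n_s + n_c - 2) = 0.059947
Pooled SD = sqrt(0.059947) = 0.244841
Mean difference = -0.076
|d| = |-0.076| / 0.244841 = 0.310

0.310


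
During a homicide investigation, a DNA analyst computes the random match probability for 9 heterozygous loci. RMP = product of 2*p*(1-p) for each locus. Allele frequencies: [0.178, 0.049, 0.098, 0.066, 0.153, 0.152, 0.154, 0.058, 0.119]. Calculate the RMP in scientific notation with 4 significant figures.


Computing RMP for 9 loci:
Locus 1: 2 * 0.178 * 0.822 = 0.292632
Locus 2: 2 * 0.049 * 0.951 = 0.093198
Locus 3: 2 * 0.098 * 0.902 = 0.176792
Locus 4: 2 * 0.066 * 0.934 = 0.123288
Locus 5: 2 * 0.153 * 0.847 = 0.259182
Locus 6: 2 * 0.152 * 0.848 = 0.257792
Locus 7: 2 * 0.154 * 0.846 = 0.260568
Locus 8: 2 * 0.058 * 0.942 = 0.109272
Locus 9: 2 * 0.119 * 0.881 = 0.209678
RMP = 2.371e-07

2.371e-07


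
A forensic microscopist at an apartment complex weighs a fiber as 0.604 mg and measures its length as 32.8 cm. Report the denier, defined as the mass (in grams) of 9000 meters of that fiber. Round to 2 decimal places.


Denier calculation:
Mass in grams = 0.604 mg / 1000 = 0.000604 g
Length in meters = 32.8 cm / 100 = 0.328 m
Linear density = mass / length = 0.000604 / 0.328 = 0.00184146 g/m
Denier = (g/m) * 9000 = 0.00184146 * 9000 = 16.57

16.57


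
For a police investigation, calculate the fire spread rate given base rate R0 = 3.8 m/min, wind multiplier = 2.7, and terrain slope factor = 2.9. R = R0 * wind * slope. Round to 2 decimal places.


Fire spread rate calculation:
R = R0 * wind_factor * slope_factor
= 3.8 * 2.7 * 2.9
= 10.26 * 2.9
= 29.75 m/min

29.75


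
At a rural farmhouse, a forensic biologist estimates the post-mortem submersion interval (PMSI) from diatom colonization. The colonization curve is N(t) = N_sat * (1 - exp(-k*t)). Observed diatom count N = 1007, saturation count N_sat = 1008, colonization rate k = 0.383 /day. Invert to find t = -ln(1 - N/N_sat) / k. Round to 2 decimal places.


PMSI from diatom colonization curve:
N / N_sat = 1007 / 1008 = 0.999008
1 - N/N_sat = 0.000992
ln(1 - N/N_sat) = -6.915787
t = -ln(1 - N/N_sat) / k = -(-6.915787) / 0.383 = 18.06 days

18.06


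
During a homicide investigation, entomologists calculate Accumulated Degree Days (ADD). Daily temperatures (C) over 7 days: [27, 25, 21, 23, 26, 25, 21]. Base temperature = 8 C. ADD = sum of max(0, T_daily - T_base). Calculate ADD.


Computing ADD day by day:
Day 1: max(0, 27 - 8) = 19
Day 2: max(0, 25 - 8) = 17
Day 3: max(0, 21 - 8) = 13
Day 4: max(0, 23 - 8) = 15
Day 5: max(0, 26 - 8) = 18
Day 6: max(0, 25 - 8) = 17
Day 7: max(0, 21 - 8) = 13
Total ADD = 112

112


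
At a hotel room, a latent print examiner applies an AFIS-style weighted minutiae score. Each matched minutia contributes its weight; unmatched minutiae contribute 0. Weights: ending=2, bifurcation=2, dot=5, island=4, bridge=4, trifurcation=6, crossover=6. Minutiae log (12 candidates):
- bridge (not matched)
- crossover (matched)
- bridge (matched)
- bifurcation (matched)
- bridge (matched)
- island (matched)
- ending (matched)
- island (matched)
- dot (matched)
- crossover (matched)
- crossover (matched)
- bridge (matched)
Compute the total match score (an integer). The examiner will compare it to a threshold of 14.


Weighted minutiae match score:
  bridge: not matched, +0
  crossover: matched, +6 (running total 6)
  bridge: matched, +4 (running total 10)
  bifurcation: matched, +2 (running total 12)
  bridge: matched, +4 (running total 16)
  island: matched, +4 (running total 20)
  ending: matched, +2 (running total 22)
  island: matched, +4 (running total 26)
  dot: matched, +5 (running total 31)
  crossover: matched, +6 (running total 37)
  crossover: matched, +6 (running total 43)
  bridge: matched, +4 (running total 47)
Total score = 47
Threshold = 14; verdict = identification

47


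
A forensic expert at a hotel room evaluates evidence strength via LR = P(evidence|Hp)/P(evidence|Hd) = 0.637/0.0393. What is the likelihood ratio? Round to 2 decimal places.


Likelihood ratio calculation:
LR = P(E|Hp) / P(E|Hd)
LR = 0.637 / 0.0393
LR = 16.21

16.21


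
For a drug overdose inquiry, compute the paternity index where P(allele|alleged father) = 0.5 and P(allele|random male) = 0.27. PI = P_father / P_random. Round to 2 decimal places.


Paternity Index calculation:
PI = P(allele|father) / P(allele|random)
PI = 0.5 / 0.27
PI = 1.85

1.85


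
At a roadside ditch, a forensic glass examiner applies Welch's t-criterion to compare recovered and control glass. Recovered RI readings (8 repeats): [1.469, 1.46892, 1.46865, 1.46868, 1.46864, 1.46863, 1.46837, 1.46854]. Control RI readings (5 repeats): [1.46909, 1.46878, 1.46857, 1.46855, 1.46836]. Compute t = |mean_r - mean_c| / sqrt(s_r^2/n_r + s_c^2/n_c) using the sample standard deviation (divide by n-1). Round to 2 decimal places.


Welch's t-criterion for glass RI comparison:
Recovered mean = sum / n_r = 11.74943 / 8 = 1.4686788
Control mean = sum / n_c = 7.34335 / 5 = 1.46867
Recovered sample variance s_r^2 = 4.00982e-08
Control sample variance s_c^2 = 7.725e-08
Welch SE (unpooled) = sqrt(s_r^2/n_r + s_c^2/n_c) = sqrt(5.01228e-09 + 1.545e-08) = sqrt(2.04623e-08) = 0.000143046
|mean_r - mean_c| = 8.75e-06
t = 8.75e-06 / 0.000143046 = 0.06

0.06


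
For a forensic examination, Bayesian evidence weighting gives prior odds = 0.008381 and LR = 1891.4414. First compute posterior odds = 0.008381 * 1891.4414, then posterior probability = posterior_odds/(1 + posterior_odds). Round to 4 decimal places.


Bayesian evidence evaluation:
Posterior odds = prior_odds * LR = 0.008381 * 1891.4414 = 15.85217
Posterior probability = posterior_odds / (1 + posterior_odds)
= 15.85217 / (1 + 15.85217)
= 15.85217 / 16.85217
= 0.9407

0.9407


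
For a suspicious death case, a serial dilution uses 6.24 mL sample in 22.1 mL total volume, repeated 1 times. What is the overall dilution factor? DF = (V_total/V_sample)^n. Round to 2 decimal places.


Dilution factor calculation:
Single dilution = V_total / V_sample = 22.1 / 6.24 ≈ 3.541667
Number of dilutions = 1
Total DF = (22.1 / 6.24)^1 (full precision, rounded at the end) = 3.54

3.54


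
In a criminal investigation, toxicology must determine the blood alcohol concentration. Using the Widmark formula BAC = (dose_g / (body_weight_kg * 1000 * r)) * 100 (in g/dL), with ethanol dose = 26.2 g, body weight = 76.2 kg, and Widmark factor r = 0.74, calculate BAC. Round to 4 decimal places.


Applying the Widmark formula:
BAC = (dose_g / (body_wt * 1000 * r)) * 100
Denominator = 76.2 * 1000 * 0.74 = 56388
BAC = (26.2 / 56388) * 100
BAC = 0.0465 g/dL

0.0465


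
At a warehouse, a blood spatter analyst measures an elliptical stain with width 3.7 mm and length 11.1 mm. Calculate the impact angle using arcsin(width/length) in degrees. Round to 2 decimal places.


Blood spatter impact angle calculation:
width / length = 3.7 / 11.1 = 0.333333
angle = arcsin(0.333333)
angle = 19.47 degrees

19.47
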